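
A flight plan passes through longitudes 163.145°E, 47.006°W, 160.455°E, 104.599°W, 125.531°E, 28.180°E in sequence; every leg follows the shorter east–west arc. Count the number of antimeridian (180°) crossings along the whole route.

4

Leg 1: +163.145° → -47.006°, shortest Δλ = 149.849° (east) — crosses 180°.
Leg 2: -47.006° → +160.455°, shortest Δλ = -152.539° (west) — crosses 180°.
Leg 3: +160.455° → -104.599°, shortest Δλ = 94.946° (east) — crosses 180°.
Leg 4: -104.599° → +125.531°, shortest Δλ = -129.87° (west) — crosses 180°.
Leg 5: +125.531° → +28.180°, shortest Δλ = -97.351° (west) — does not cross 180°.
Total crossings: 4.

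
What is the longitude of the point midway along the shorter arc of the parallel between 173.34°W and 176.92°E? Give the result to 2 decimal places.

Signed shortest Δλ from -173.34° to +176.92° is -9.74°.
Midpoint longitude = -173.34° + (-9.74°)/2 = -173.34° − 4.87° = -178.21°.
(The naïve average (-173.34 + +176.92)/2 = 1.79° is on the wrong side of the globe.)

178.21°W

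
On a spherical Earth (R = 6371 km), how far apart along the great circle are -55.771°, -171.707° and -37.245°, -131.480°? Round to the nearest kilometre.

Δλ = -131.480 − -171.707 = 40.227°.
Δφ = -37.245 − -55.771 = 18.526°.
a = sin²(Δφ/2) + cos φ₁ · cos φ₂ · sin²(Δλ/2) = 0.078862.
c = 2·atan2(√a, √(1−a)) = 0.56931 rad → d = 6371·c ≈ 3627.05 km.

3627 km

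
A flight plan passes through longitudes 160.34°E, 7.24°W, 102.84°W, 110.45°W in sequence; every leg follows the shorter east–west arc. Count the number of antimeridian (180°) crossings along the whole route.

0

Leg 1: +160.34° → -7.24°, shortest Δλ = -167.58° (west) — does not cross 180°.
Leg 2: -7.24° → -102.84°, shortest Δλ = -95.6° (west) — does not cross 180°.
Leg 3: -102.84° → -110.45°, shortest Δλ = -7.61° (west) — does not cross 180°.
Total crossings: 0.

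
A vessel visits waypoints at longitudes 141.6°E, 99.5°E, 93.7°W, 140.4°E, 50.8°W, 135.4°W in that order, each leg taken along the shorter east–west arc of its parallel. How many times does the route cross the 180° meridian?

Leg 1: +141.6° → +99.5°, shortest Δλ = -42.1° (west) — does not cross 180°.
Leg 2: +99.5° → -93.7°, shortest Δλ = 166.8° (east) — crosses 180°.
Leg 3: -93.7° → +140.4°, shortest Δλ = -125.9° (west) — crosses 180°.
Leg 4: +140.4° → -50.8°, shortest Δλ = 168.8° (east) — crosses 180°.
Leg 5: -50.8° → -135.4°, shortest Δλ = -84.6° (west) — does not cross 180°.
Total crossings: 3.

3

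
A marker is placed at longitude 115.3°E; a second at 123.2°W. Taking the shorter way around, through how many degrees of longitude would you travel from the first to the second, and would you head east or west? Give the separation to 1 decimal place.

Raw difference: -123.2 − 115.3 = -238.5°.
Normalise into (−180°, 180°]: -238.5° + 360° = 121.5°.
Positive ⇒ the second point lies to the east; separation 121.5°.

121.5° east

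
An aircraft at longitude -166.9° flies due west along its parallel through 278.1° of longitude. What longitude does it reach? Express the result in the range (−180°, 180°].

-85.0°

Start at -166.9°; shift −278.1° → -445.0°.
-445.0° lies outside (−180°, 180°]; add 360° → -85.0°.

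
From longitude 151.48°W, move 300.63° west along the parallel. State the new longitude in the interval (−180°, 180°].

Start at -151.48°; shift −300.63° → -452.11°.
-452.11° lies outside (−180°, 180°]; add 360° → -92.11°.

92.11°W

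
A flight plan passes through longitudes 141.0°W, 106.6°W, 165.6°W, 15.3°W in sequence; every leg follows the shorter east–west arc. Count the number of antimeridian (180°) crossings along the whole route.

Leg 1: -141.0° → -106.6°, shortest Δλ = 34.4° (east) — does not cross 180°.
Leg 2: -106.6° → -165.6°, shortest Δλ = -59.0° (west) — does not cross 180°.
Leg 3: -165.6° → -15.3°, shortest Δλ = 150.3° (east) — does not cross 180°.
Total crossings: 0.

0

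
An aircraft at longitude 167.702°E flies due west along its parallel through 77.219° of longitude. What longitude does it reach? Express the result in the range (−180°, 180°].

Start at +167.702°; shift −77.219° → +90.483°.
+90.483° already lies in (−180°, 180°].

90.483°E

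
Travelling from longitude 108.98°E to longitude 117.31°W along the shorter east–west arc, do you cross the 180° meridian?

Naïve |-117.31 − 108.98| = 226.29° > 180°, so the shorter arc goes the other way round — across 180°.
Signed shortest Δλ = ((-117.31 − 108.98 + 180) mod 360) − 180 = 133.71°.
Going east by 133.71° from +108.98° passes through 180° before reaching -117.31°.

Yes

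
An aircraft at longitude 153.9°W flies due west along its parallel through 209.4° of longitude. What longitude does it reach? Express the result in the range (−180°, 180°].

3.3°W

Start at -153.9°; shift −209.4° → -363.3°.
-363.3° lies outside (−180°, 180°]; add 360° → -3.3°.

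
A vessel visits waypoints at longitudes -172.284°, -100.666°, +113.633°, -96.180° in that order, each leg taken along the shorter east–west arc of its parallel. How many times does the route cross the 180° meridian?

Leg 1: -172.284° → -100.666°, shortest Δλ = 71.618° (east) — does not cross 180°.
Leg 2: -100.666° → +113.633°, shortest Δλ = -145.701° (west) — crosses 180°.
Leg 3: +113.633° → -96.180°, shortest Δλ = 150.187° (east) — crosses 180°.
Total crossings: 2.

2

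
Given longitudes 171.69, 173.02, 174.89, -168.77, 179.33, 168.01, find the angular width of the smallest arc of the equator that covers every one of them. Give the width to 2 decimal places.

Sort the longitudes: -168.77°, +168.01°, +171.69°, +173.02°, +174.89°, +179.33°.
Eastward gaps between consecutive values (wrapping around): 336.78°, 3.68°, 1.33°, 1.87°, 4.44°, 11.90°.
Largest gap = 336.78° ⇒ minimal covering band is its complement: 360° − 336.78° = 23.22°.
Band runs from +168.01° eastward to -168.77°, crossing the antimeridian.

23.22°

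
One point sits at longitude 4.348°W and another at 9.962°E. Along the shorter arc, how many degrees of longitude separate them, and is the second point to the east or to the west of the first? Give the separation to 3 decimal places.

14.310° east

Raw difference: 9.962 − -4.348 = 14.31°.
Normalise into (−180°, 180°]: 14.31° stays 14.31°.
Positive ⇒ the second point lies to the east; separation 14.310°.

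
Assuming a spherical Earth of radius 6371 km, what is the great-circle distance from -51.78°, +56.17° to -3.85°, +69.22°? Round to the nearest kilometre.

5465 km

Δλ = 69.22 − 56.17 = 13.05°.
Δφ = -3.85 − -51.78 = 47.93°.
a = sin²(Δφ/2) + cos φ₁ · cos φ₂ · sin²(Δλ/2) = 0.172952.
c = 2·atan2(√a, √(1−a)) = 0.85781 rad → d = 6371·c ≈ 5465.11 km.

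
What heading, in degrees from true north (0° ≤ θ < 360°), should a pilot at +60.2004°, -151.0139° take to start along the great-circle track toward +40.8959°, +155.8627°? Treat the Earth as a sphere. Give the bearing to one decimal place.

Δλ = 155.8627 − -151.0139 = 306.8766°; wrapped into (−180°, 180°]: -53.1234°.
θ = atan2( sin Δλ · cos φ₂ , cos φ₁ · sin φ₂ − sin φ₁ · cos φ₂ · cos Δλ )
  = atan2(-0.60467, -0.06827) = -96.442° → normalised to [0°, 360°): 263.558°.

263.6°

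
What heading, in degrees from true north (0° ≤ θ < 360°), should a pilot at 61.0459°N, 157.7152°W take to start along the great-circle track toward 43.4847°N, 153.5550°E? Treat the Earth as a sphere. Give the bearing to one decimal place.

261.1°

Δλ = 153.5550 − -157.7152 = 311.2702°; wrapped into (−180°, 180°]: -48.7298°.
θ = atan2( sin Δλ · cos φ₂ , cos φ₁ · sin φ₂ − sin φ₁ · cos φ₂ · cos Δλ )
  = atan2(-0.54533, -0.08562) = -98.923° → normalised to [0°, 360°): 261.077°.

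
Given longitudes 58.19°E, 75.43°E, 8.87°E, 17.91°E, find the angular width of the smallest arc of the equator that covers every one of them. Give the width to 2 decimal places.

66.56°

Sort the longitudes: +8.87°, +17.91°, +58.19°, +75.43°.
Eastward gaps between consecutive values (wrapping around): 9.04°, 40.28°, 17.24°, 293.44°.
Largest gap = 293.44° ⇒ minimal covering band is its complement: 360° − 293.44° = 66.56°.
Band runs from +8.87° eastward to +75.43°.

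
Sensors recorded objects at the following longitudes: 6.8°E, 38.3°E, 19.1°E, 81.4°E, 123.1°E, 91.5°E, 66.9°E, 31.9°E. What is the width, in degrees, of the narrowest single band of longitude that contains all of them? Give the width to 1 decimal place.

Sort the longitudes: +6.8°, +19.1°, +31.9°, +38.3°, +66.9°, +81.4°, +91.5°, +123.1°.
Eastward gaps between consecutive values (wrapping around): 12.3°, 12.8°, 6.4°, 28.6°, 14.5°, 10.1°, 31.6°, 243.7°.
Largest gap = 243.7° ⇒ minimal covering band is its complement: 360° − 243.7° = 116.3°.
Band runs from +6.8° eastward to +123.1°.

116.3°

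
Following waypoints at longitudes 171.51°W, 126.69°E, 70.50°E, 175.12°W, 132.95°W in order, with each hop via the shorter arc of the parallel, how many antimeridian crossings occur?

2

Leg 1: -171.51° → +126.69°, shortest Δλ = -61.8° (west) — crosses 180°.
Leg 2: +126.69° → +70.50°, shortest Δλ = -56.19° (west) — does not cross 180°.
Leg 3: +70.50° → -175.12°, shortest Δλ = 114.38° (east) — crosses 180°.
Leg 4: -175.12° → -132.95°, shortest Δλ = 42.17° (east) — does not cross 180°.
Total crossings: 2.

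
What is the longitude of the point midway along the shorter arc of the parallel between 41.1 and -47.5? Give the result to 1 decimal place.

-3.2°

Signed shortest Δλ from +41.1° to -47.5° is -88.6°.
Midpoint longitude = +41.1° + (-88.6°)/2 = +41.1° − 44.3° = -3.2°.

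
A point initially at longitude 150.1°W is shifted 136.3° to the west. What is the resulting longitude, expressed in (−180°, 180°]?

Start at -150.1°; shift −136.3° → -286.4°.
-286.4° lies outside (−180°, 180°]; add 360° → +73.6°.

73.6°E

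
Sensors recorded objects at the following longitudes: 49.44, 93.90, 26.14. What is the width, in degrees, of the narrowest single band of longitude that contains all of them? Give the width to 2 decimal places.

67.76°

Sort the longitudes: +26.14°, +49.44°, +93.90°.
Eastward gaps between consecutive values (wrapping around): 23.30°, 44.46°, 292.24°.
Largest gap = 292.24° ⇒ minimal covering band is its complement: 360° − 292.24° = 67.76°.
Band runs from +26.14° eastward to +93.90°.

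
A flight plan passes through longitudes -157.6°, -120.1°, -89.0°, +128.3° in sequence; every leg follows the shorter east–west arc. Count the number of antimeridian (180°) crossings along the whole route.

1

Leg 1: -157.6° → -120.1°, shortest Δλ = 37.5° (east) — does not cross 180°.
Leg 2: -120.1° → -89.0°, shortest Δλ = 31.1° (east) — does not cross 180°.
Leg 3: -89.0° → +128.3°, shortest Δλ = -142.7° (west) — crosses 180°.
Total crossings: 1.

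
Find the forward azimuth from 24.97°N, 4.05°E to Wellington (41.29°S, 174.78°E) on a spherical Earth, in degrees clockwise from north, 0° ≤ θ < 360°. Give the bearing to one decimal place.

Δλ = 174.78 − 4.05 = 170.73°.
θ = atan2( sin Δλ · cos φ₂ , cos φ₁ · sin φ₂ − sin φ₁ · cos φ₂ · cos Δλ )
  = atan2(0.12104, -0.28514) = 157.000° → normalised to [0°, 360°): 157.000°.

157.0°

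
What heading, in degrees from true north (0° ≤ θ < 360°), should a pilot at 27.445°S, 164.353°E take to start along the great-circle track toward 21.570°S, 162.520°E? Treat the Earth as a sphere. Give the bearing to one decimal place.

Δλ = 162.520 − 164.353 = -1.833°.
θ = atan2( sin Δλ · cos φ₂ , cos φ₁ · sin φ₂ − sin φ₁ · cos φ₂ · cos Δλ )
  = atan2(-0.02975, 0.10214) = -16.237° → normalised to [0°, 360°): 343.763°.

343.8°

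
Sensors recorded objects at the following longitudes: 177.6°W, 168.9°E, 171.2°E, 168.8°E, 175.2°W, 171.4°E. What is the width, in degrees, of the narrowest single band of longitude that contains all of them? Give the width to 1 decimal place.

Sort the longitudes: -177.6°, -175.2°, +168.8°, +168.9°, +171.2°, +171.4°.
Eastward gaps between consecutive values (wrapping around): 2.4°, 344.0°, 0.1°, 2.3°, 0.2°, 11.0°.
Largest gap = 344.0° ⇒ minimal covering band is its complement: 360° − 344.0° = 16.0°.
Band runs from +168.8° eastward to -175.2°, crossing the antimeridian.

16.0°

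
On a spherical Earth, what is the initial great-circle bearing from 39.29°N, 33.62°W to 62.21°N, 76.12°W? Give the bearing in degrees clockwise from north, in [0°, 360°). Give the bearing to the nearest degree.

Δλ = -76.12 − -33.62 = -42.50°.
θ = atan2( sin Δλ · cos φ₂ , cos φ₁ · sin φ₂ − sin φ₁ · cos φ₂ · cos Δλ )
  = atan2(-0.31498, 0.46701) = -33.998° → normalised to [0°, 360°): 326.002°.

326°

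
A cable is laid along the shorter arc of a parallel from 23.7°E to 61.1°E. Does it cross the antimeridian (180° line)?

No

Signed shortest Δλ = ((61.1 − 23.7 + 180) mod 360) − 180 = 37.4°.
Going east by 37.4° from +23.7° reaches +61.1° without touching 180°.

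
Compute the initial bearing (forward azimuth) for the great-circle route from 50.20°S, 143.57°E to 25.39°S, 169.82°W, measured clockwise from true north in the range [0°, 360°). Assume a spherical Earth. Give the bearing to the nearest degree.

Δλ = -169.82 − 143.57 = -313.39°; wrapped into (−180°, 180°]: 46.61°.
θ = atan2( sin Δλ · cos φ₂ , cos φ₁ · sin φ₂ − sin φ₁ · cos φ₂ · cos Δλ )
  = atan2(0.65650, 0.20234) = 72.870° → normalised to [0°, 360°): 72.870°.

73°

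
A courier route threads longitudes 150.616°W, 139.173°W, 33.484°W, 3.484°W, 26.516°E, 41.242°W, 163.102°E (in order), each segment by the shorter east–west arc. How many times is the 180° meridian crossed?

1

Leg 1: -150.616° → -139.173°, shortest Δλ = 11.443° (east) — does not cross 180°.
Leg 2: -139.173° → -33.484°, shortest Δλ = 105.689° (east) — does not cross 180°.
Leg 3: -33.484° → -3.484°, shortest Δλ = 30.0° (east) — does not cross 180°.
Leg 4: -3.484° → +26.516°, shortest Δλ = 30.0° (east) — does not cross 180°.
Leg 5: +26.516° → -41.242°, shortest Δλ = -67.758° (west) — does not cross 180°.
Leg 6: -41.242° → +163.102°, shortest Δλ = -155.656° (west) — crosses 180°.
Total crossings: 1.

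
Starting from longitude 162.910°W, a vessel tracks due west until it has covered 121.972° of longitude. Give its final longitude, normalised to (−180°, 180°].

Start at -162.910°; shift −121.972° → -284.882°.
-284.882° lies outside (−180°, 180°]; add 360° → +75.118°.

75.118°E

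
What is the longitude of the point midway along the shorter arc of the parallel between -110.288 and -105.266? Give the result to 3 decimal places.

-107.777°

Signed shortest Δλ from -110.288° to -105.266° is +5.022°.
Midpoint longitude = -110.288° + (+5.022°)/2 = -110.288° + 2.511° = -107.777°.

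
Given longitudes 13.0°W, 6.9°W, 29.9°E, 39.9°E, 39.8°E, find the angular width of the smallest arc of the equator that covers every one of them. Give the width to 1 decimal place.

Sort the longitudes: -13.0°, -6.9°, +29.9°, +39.8°, +39.9°.
Eastward gaps between consecutive values (wrapping around): 6.1°, 36.8°, 9.9°, 0.1°, 307.1°.
Largest gap = 307.1° ⇒ minimal covering band is its complement: 360° − 307.1° = 52.9°.
Band runs from -13.0° eastward to +39.9°.

52.9°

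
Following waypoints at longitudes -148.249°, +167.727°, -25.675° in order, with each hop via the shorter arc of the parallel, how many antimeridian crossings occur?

2

Leg 1: -148.249° → +167.727°, shortest Δλ = -44.024° (west) — crosses 180°.
Leg 2: +167.727° → -25.675°, shortest Δλ = 166.598° (east) — crosses 180°.
Total crossings: 2.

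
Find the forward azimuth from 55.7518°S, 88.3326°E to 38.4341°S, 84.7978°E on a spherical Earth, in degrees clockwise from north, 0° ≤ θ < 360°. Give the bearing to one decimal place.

Δλ = 84.7978 − 88.3326 = -3.5348°.
θ = atan2( sin Δλ · cos φ₂ , cos φ₁ · sin φ₂ − sin φ₁ · cos φ₂ · cos Δλ )
  = atan2(-0.04830, 0.29644) = -9.253° → normalised to [0°, 360°): 350.747°.

350.7°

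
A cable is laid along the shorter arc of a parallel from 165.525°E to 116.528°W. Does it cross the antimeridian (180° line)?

Yes

Naïve |-116.528 − 165.525| = 282.053° > 180°, so the shorter arc goes the other way round — across 180°.
Signed shortest Δλ = ((-116.528 − 165.525 + 180) mod 360) − 180 = 77.947°.
Going east by 77.947° from +165.525° passes through 180° before reaching -116.528°.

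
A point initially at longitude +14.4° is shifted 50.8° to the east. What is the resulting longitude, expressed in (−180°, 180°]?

Start at +14.4°; shift +50.8° → +65.2°.
+65.2° already lies in (−180°, 180°].

+65.2°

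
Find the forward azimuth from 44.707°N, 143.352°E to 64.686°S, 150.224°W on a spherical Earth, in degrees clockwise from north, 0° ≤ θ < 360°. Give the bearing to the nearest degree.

Δλ = -150.224 − 143.352 = -293.576°; wrapped into (−180°, 180°]: 66.424°.
θ = atan2( sin Δλ · cos φ₂ , cos φ₁ · sin φ₂ − sin φ₁ · cos φ₂ · cos Δλ )
  = atan2(0.39189, -0.76278) = 152.807° → normalised to [0°, 360°): 152.807°.

153°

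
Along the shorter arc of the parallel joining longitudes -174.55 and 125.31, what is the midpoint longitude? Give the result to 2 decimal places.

Signed shortest Δλ from -174.55° to +125.31° is -60.14°.
Midpoint longitude = -174.55° + (-60.14°)/2 = -174.55° − 30.07° = -204.62°.
Normalise into (−180°, 180°]: +155.38°.
(The naïve average (-174.55 + +125.31)/2 = -24.62° is on the wrong side of the globe.)

+155.38°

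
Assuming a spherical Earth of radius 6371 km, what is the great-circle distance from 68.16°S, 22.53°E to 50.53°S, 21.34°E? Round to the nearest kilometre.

1961 km

Δλ = 21.34 − 22.53 = -1.19°.
Δφ = -50.53 − -68.16 = 17.63°.
a = sin²(Δφ/2) + cos φ₁ · cos φ₂ · sin²(Δλ/2) = 0.023509.
c = 2·atan2(√a, √(1−a)) = 0.30787 rad → d = 6371·c ≈ 1961.44 km.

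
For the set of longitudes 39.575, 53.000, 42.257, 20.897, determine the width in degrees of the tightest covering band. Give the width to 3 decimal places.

Sort the longitudes: +20.897°, +39.575°, +42.257°, +53.000°.
Eastward gaps between consecutive values (wrapping around): 18.678°, 2.682°, 10.743°, 327.897°.
Largest gap = 327.897° ⇒ minimal covering band is its complement: 360° − 327.897° = 32.103°.
Band runs from +20.897° eastward to +53.000°.

32.103°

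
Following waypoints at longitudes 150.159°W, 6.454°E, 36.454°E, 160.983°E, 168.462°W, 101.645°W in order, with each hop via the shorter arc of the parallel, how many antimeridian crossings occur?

1

Leg 1: -150.159° → +6.454°, shortest Δλ = 156.613° (east) — does not cross 180°.
Leg 2: +6.454° → +36.454°, shortest Δλ = 30.0° (east) — does not cross 180°.
Leg 3: +36.454° → +160.983°, shortest Δλ = 124.529° (east) — does not cross 180°.
Leg 4: +160.983° → -168.462°, shortest Δλ = 30.555° (east) — crosses 180°.
Leg 5: -168.462° → -101.645°, shortest Δλ = 66.817° (east) — does not cross 180°.
Total crossings: 1.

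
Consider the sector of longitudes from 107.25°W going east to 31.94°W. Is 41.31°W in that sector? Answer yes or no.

Band width going east from -107.25° to -31.94°: ((-31.94 − -107.25) mod 360) = 75.31°.
Offset of -41.31° east of the west edge: ((-41.31 − -107.25) mod 360) = 65.94°.
65.94° ≤ 75.31° ⇒ inside.

Yes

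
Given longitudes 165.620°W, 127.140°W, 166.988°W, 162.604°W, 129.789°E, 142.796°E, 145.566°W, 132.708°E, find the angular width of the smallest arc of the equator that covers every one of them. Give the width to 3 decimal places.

Sort the longitudes: -166.988°, -165.620°, -162.604°, -145.566°, -127.140°, +129.789°, +132.708°, +142.796°.
Eastward gaps between consecutive values (wrapping around): 1.368°, 3.016°, 17.038°, 18.426°, 256.929°, 2.919°, 10.088°, 50.216°.
Largest gap = 256.929° ⇒ minimal covering band is its complement: 360° − 256.929° = 103.071°.
Band runs from +129.789° eastward to -127.140°, crossing the antimeridian.

103.071°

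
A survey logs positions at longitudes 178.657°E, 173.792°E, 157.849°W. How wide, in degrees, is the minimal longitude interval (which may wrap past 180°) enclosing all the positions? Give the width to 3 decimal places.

Sort the longitudes: -157.849°, +173.792°, +178.657°.
Eastward gaps between consecutive values (wrapping around): 331.641°, 4.865°, 23.494°.
Largest gap = 331.641° ⇒ minimal covering band is its complement: 360° − 331.641° = 28.359°.
Band runs from +173.792° eastward to -157.849°, crossing the antimeridian.

28.359°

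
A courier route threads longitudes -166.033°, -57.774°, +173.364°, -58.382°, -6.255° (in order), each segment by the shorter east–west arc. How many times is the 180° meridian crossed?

2

Leg 1: -166.033° → -57.774°, shortest Δλ = 108.259° (east) — does not cross 180°.
Leg 2: -57.774° → +173.364°, shortest Δλ = -128.862° (west) — crosses 180°.
Leg 3: +173.364° → -58.382°, shortest Δλ = 128.254° (east) — crosses 180°.
Leg 4: -58.382° → -6.255°, shortest Δλ = 52.127° (east) — does not cross 180°.
Total crossings: 2.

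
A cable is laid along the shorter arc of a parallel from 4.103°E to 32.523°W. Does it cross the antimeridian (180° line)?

No

Signed shortest Δλ = ((-32.523 − 4.103 + 180) mod 360) − 180 = -36.626°.
Going west by 36.626° from +4.103° reaches -32.523° without touching 180°.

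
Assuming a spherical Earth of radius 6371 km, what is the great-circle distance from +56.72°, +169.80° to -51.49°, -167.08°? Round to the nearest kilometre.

12217 km

Δλ = -167.08 − 169.80 = -336.88°; wrapped into (−180°, 180°]: 23.12°.
Δφ = -51.49 − 56.72 = -108.21°.
a = sin²(Δφ/2) + cos φ₁ · cos φ₂ · sin²(Δλ/2) = 0.669971.
c = 2·atan2(√a, √(1−a)) = 1.91765 rad → d = 6371·c ≈ 12217.36 km.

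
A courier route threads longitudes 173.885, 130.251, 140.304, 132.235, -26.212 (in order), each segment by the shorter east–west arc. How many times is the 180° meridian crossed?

Leg 1: +173.885° → +130.251°, shortest Δλ = -43.634° (west) — does not cross 180°.
Leg 2: +130.251° → +140.304°, shortest Δλ = 10.053° (east) — does not cross 180°.
Leg 3: +140.304° → +132.235°, shortest Δλ = -8.069° (west) — does not cross 180°.
Leg 4: +132.235° → -26.212°, shortest Δλ = -158.447° (west) — does not cross 180°.
Total crossings: 0.

0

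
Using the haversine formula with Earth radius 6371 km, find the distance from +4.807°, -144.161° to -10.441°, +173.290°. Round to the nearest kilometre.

5007 km

Δλ = 173.290 − -144.161 = 317.451°; wrapped into (−180°, 180°]: -42.549°.
Δφ = -10.441 − 4.807 = -15.248°.
a = sin²(Δφ/2) + cos φ₁ · cos φ₂ · sin²(Δλ/2) = 0.146617.
c = 2·atan2(√a, √(1−a)) = 0.78588 rad → d = 6371·c ≈ 5006.84 km.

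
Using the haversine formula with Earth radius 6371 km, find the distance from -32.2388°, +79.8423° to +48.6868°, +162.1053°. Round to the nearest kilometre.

12120 km

Δλ = 162.1053 − 79.8423 = 82.2630°.
Δφ = 48.6868 − -32.2388 = 80.9256°.
a = sin²(Δφ/2) + cos φ₁ · cos φ₂ · sin²(Δλ/2) = 0.662753.
c = 2·atan2(√a, √(1−a)) = 1.90234 rad → d = 6371·c ≈ 12119.82 km.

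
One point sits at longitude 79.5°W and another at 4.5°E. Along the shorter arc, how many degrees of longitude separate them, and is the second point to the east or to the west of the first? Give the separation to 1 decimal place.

Raw difference: 4.5 − -79.5 = 84.0°.
Normalise into (−180°, 180°]: 84.0° stays 84.0°.
Positive ⇒ the second point lies to the east; separation 84.0°.

84.0° east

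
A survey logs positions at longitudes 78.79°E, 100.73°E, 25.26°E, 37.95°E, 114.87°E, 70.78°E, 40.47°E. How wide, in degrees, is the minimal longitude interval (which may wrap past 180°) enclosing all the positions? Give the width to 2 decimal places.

Sort the longitudes: +25.26°, +37.95°, +40.47°, +70.78°, +78.79°, +100.73°, +114.87°.
Eastward gaps between consecutive values (wrapping around): 12.69°, 2.52°, 30.31°, 8.01°, 21.94°, 14.14°, 270.39°.
Largest gap = 270.39° ⇒ minimal covering band is its complement: 360° − 270.39° = 89.61°.
Band runs from +25.26° eastward to +114.87°.

89.61°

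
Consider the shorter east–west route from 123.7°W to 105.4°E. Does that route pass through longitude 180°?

Naïve |105.4 − -123.7| = 229.1° > 180°, so the shorter arc goes the other way round — across 180°.
Signed shortest Δλ = ((105.4 − -123.7 + 180) mod 360) − 180 = -130.9°.
Going west by 130.9° from -123.7° passes through 180° before reaching +105.4°.

Yes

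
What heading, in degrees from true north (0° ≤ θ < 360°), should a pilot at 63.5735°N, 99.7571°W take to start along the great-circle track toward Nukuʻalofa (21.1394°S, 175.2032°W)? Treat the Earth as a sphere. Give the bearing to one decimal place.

247.7°

Δλ = -175.2032 − -99.7571 = -75.4461°.
θ = atan2( sin Δλ · cos φ₂ , cos φ₁ · sin φ₂ − sin φ₁ · cos φ₂ · cos Δλ )
  = atan2(-0.90278, -0.37039) = -112.307° → normalised to [0°, 360°): 247.693°.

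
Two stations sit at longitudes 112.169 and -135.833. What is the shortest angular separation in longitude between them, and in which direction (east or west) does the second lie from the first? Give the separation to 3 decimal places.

111.998° east

Raw difference: -135.833 − 112.169 = -248.002°.
Normalise into (−180°, 180°]: -248.002° + 360° = 111.998°.
Positive ⇒ the second point lies to the east; separation 111.998°.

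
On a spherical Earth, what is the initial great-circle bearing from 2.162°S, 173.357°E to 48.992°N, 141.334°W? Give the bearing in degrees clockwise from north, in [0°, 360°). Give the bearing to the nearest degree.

Δλ = -141.334 − 173.357 = -314.691°; wrapped into (−180°, 180°]: 45.309°.
θ = atan2( sin Δλ · cos φ₂ , cos φ₁ · sin φ₂ − sin φ₁ · cos φ₂ · cos Δλ )
  = atan2(0.46647, 0.77149) = 31.159° → normalised to [0°, 360°): 31.159°.

31°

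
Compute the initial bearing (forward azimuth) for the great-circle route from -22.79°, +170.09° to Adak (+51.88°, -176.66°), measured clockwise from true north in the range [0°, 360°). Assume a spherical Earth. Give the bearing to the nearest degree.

Δλ = -176.66 − 170.09 = -346.75°; wrapped into (−180°, 180°]: 13.25°.
θ = atan2( sin Δλ · cos φ₂ , cos φ₁ · sin φ₂ − sin φ₁ · cos φ₂ · cos Δλ )
  = atan2(0.14149, 0.95805) = 8.401° → normalised to [0°, 360°): 8.401°.

8°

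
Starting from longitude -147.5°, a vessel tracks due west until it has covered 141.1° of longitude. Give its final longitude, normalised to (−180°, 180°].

+71.4°

Start at -147.5°; shift −141.1° → -288.6°.
-288.6° lies outside (−180°, 180°]; add 360° → +71.4°.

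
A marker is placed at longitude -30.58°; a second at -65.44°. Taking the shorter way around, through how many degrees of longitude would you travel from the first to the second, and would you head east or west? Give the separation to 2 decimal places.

34.86° west

Raw difference: -65.44 − -30.58 = -34.86°.
Normalise into (−180°, 180°]: -34.86° stays -34.86°.
Negative ⇒ the second point lies to the west; separation 34.86°.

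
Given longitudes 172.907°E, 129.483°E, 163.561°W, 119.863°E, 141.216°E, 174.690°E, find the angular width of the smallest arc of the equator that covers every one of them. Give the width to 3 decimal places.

76.576°

Sort the longitudes: -163.561°, +119.863°, +129.483°, +141.216°, +172.907°, +174.690°.
Eastward gaps between consecutive values (wrapping around): 283.424°, 9.620°, 11.733°, 31.691°, 1.783°, 21.749°.
Largest gap = 283.424° ⇒ minimal covering band is its complement: 360° − 283.424° = 76.576°.
Band runs from +119.863° eastward to -163.561°, crossing the antimeridian.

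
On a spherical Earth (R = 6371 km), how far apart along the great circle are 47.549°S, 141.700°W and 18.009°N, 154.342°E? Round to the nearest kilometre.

9665 km

Δλ = 154.342 − -141.700 = 296.042°; wrapped into (−180°, 180°]: -63.958°.
Δφ = 18.009 − -47.549 = 65.558°.
a = sin²(Δφ/2) + cos φ₁ · cos φ₂ · sin²(Δλ/2) = 0.473155.
c = 2·atan2(√a, √(1−a)) = 1.51708 rad → d = 6371·c ≈ 9665.32 km.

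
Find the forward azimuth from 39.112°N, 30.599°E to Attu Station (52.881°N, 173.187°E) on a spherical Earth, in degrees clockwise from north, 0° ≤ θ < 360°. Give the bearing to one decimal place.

21.7°

Δλ = 173.187 − 30.599 = 142.588°.
θ = atan2( sin Δλ · cos φ₂ , cos φ₁ · sin φ₂ − sin φ₁ · cos φ₂ · cos Δλ )
  = atan2(0.36663, 0.92108) = 21.705° → normalised to [0°, 360°): 21.705°.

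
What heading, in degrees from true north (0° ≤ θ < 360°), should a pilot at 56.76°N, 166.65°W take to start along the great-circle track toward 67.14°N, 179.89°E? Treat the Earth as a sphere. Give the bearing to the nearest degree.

Δλ = 179.89 − -166.65 = 346.54°; wrapped into (−180°, 180°]: -13.46°.
θ = atan2( sin Δλ · cos φ₂ , cos φ₁ · sin φ₂ − sin φ₁ · cos φ₂ · cos Δλ )
  = atan2(-0.09043, 0.18910) = -25.556° → normalised to [0°, 360°): 334.444°.

334°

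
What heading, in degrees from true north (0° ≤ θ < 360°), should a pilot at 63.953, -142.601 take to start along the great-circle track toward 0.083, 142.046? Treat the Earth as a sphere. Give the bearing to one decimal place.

Δλ = 142.046 − -142.601 = 284.647°; wrapped into (−180°, 180°]: -75.353°.
θ = atan2( sin Δλ · cos φ₂ , cos φ₁ · sin φ₂ − sin φ₁ · cos φ₂ · cos Δλ )
  = atan2(-0.96750, -0.22654) = -103.179° → normalised to [0°, 360°): 256.821°.

256.8°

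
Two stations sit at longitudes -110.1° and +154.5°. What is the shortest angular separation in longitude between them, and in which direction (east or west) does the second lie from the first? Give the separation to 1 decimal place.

95.4° west

Raw difference: 154.5 − -110.1 = 264.6°.
Normalise into (−180°, 180°]: 264.6° − 360° = -95.4°.
Negative ⇒ the second point lies to the west; separation 95.4°.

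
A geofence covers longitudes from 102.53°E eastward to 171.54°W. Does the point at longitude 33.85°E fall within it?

No

Band width going east from +102.53° to -171.54°: ((-171.54 − 102.53) mod 360) = 85.93°.
Offset of +33.85° east of the west edge: ((33.85 − 102.53) mod 360) = 291.32°.
291.32° > 85.93° ⇒ outside.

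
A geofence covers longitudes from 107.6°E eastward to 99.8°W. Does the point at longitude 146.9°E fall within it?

Yes

Band width going east from +107.6° to -99.8°: ((-99.8 − 107.6) mod 360) = 152.6°.
Offset of +146.9° east of the west edge: ((146.9 − 107.6) mod 360) = 39.3°.
39.3° ≤ 152.6° ⇒ inside.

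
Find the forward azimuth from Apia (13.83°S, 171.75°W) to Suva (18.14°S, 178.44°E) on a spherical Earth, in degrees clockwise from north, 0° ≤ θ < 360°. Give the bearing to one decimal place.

244.1°

Δλ = 178.44 − -171.75 = 350.19°; wrapped into (−180°, 180°]: -9.81°.
θ = atan2( sin Δλ · cos φ₂ , cos φ₁ · sin φ₂ − sin φ₁ · cos φ₂ · cos Δλ )
  = atan2(-0.16191, -0.07847) = -115.858° → normalised to [0°, 360°): 244.142°.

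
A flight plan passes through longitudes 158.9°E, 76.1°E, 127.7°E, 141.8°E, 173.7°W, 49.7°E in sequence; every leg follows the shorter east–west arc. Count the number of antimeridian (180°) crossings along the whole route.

Leg 1: +158.9° → +76.1°, shortest Δλ = -82.8° (west) — does not cross 180°.
Leg 2: +76.1° → +127.7°, shortest Δλ = 51.6° (east) — does not cross 180°.
Leg 3: +127.7° → +141.8°, shortest Δλ = 14.1° (east) — does not cross 180°.
Leg 4: +141.8° → -173.7°, shortest Δλ = 44.5° (east) — crosses 180°.
Leg 5: -173.7° → +49.7°, shortest Δλ = -136.6° (west) — crosses 180°.
Total crossings: 2.

2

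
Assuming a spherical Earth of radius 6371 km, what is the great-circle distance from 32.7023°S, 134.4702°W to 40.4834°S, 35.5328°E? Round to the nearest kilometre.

11813 km

Δλ = 35.5328 − -134.4702 = 170.0030°.
Δφ = -40.4834 − -32.7023 = -7.7811°.
a = sin²(Δφ/2) + cos φ₁ · cos φ₂ · sin²(Δλ/2) = 0.639777.
c = 2·atan2(√a, √(1−a)) = 1.85412 rad → d = 6371·c ≈ 11812.63 km.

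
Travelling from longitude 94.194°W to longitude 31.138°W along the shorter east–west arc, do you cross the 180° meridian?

No

Signed shortest Δλ = ((-31.138 − -94.194 + 180) mod 360) − 180 = 63.056°.
Going east by 63.056° from -94.194° reaches -31.138° without touching 180°.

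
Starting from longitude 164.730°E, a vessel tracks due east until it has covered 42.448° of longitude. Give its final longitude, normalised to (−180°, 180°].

Start at +164.730°; shift +42.448° → +207.178°.
+207.178° lies outside (−180°, 180°]; subtract 360° → -152.822°.

152.822°W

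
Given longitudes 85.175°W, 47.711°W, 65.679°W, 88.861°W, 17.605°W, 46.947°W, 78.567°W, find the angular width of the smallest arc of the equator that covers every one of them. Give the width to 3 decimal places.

71.256°

Sort the longitudes: -88.861°, -85.175°, -78.567°, -65.679°, -47.711°, -46.947°, -17.605°.
Eastward gaps between consecutive values (wrapping around): 3.686°, 6.608°, 12.888°, 17.968°, 0.764°, 29.342°, 288.744°.
Largest gap = 288.744° ⇒ minimal covering band is its complement: 360° − 288.744° = 71.256°.
Band runs from -88.861° eastward to -17.605°.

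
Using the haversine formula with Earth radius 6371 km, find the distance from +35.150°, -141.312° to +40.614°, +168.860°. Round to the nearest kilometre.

4357 km

Δλ = 168.860 − -141.312 = 310.172°; wrapped into (−180°, 180°]: -49.828°.
Δφ = 40.614 − 35.150 = 5.464°.
a = sin²(Δφ/2) + cos φ₁ · cos φ₂ · sin²(Δλ/2) = 0.112418.
c = 2·atan2(√a, √(1−a)) = 0.68382 rad → d = 6371·c ≈ 4356.62 km.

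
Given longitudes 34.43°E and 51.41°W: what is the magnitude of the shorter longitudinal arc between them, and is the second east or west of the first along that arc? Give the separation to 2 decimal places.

Raw difference: -51.41 − 34.43 = -85.84°.
Normalise into (−180°, 180°]: -85.84° stays -85.84°.
Negative ⇒ the second point lies to the west; separation 85.84°.

85.84° west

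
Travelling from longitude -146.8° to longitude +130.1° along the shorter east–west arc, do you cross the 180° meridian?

Yes

Naïve |130.1 − -146.8| = 276.9° > 180°, so the shorter arc goes the other way round — across 180°.
Signed shortest Δλ = ((130.1 − -146.8 + 180) mod 360) − 180 = -83.1°.
Going west by 83.1° from -146.8° passes through 180° before reaching +130.1°.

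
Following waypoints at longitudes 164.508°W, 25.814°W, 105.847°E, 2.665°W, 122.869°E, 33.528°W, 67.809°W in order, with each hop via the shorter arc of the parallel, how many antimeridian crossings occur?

Leg 1: -164.508° → -25.814°, shortest Δλ = 138.694° (east) — does not cross 180°.
Leg 2: -25.814° → +105.847°, shortest Δλ = 131.661° (east) — does not cross 180°.
Leg 3: +105.847° → -2.665°, shortest Δλ = -108.512° (west) — does not cross 180°.
Leg 4: -2.665° → +122.869°, shortest Δλ = 125.534° (east) — does not cross 180°.
Leg 5: +122.869° → -33.528°, shortest Δλ = -156.397° (west) — does not cross 180°.
Leg 6: -33.528° → -67.809°, shortest Δλ = -34.281° (west) — does not cross 180°.
Total crossings: 0.

0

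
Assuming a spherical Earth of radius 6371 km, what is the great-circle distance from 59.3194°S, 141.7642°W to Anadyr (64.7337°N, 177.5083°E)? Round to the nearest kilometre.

14209 km

Δλ = 177.5083 − -141.7642 = 319.2725°; wrapped into (−180°, 180°]: -40.7275°.
Δφ = 64.7337 − -59.3194 = 124.0531°.
a = sin²(Δφ/2) + cos φ₁ · cos φ₂ · sin²(Δλ/2) = 0.806352.
c = 2·atan2(√a, √(1−a)) = 2.23027 rad → d = 6371·c ≈ 14209.08 km.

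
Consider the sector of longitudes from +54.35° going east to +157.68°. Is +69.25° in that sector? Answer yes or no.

Band width going east from +54.35° to +157.68°: ((157.68 − 54.35) mod 360) = 103.33°.
Offset of +69.25° east of the west edge: ((69.25 − 54.35) mod 360) = 14.90°.
14.90° ≤ 103.33° ⇒ inside.

Yes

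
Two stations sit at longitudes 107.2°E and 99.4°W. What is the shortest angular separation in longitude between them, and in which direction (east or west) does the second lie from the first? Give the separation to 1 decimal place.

Raw difference: -99.4 − 107.2 = -206.6°.
Normalise into (−180°, 180°]: -206.6° + 360° = 153.4°.
Positive ⇒ the second point lies to the east; separation 153.4°.

153.4° east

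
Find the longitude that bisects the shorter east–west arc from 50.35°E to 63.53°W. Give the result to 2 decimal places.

Signed shortest Δλ from +50.35° to -63.53° is -113.88°.
Midpoint longitude = +50.35° + (-113.88°)/2 = +50.35° − 56.94° = -6.59°.

6.59°W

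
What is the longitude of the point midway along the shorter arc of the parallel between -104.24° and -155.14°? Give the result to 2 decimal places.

-129.69°

Signed shortest Δλ from -104.24° to -155.14° is -50.90°.
Midpoint longitude = -104.24° + (-50.90°)/2 = -104.24° − 25.45° = -129.69°.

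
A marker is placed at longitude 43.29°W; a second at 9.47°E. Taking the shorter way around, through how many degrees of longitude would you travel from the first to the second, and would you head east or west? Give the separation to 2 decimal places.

Raw difference: 9.47 − -43.29 = 52.76°.
Normalise into (−180°, 180°]: 52.76° stays 52.76°.
Positive ⇒ the second point lies to the east; separation 52.76°.

52.76° east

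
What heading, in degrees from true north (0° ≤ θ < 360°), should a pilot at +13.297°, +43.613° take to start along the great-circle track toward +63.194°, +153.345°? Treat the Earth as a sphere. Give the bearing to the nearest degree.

25°

Δλ = 153.345 − 43.613 = 109.732°.
θ = atan2( sin Δλ · cos φ₂ , cos φ₁ · sin φ₂ − sin φ₁ · cos φ₂ · cos Δλ )
  = atan2(0.42449, 0.90363) = 25.162° → normalised to [0°, 360°): 25.162°.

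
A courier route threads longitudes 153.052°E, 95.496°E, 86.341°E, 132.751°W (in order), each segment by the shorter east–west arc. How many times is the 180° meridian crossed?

1

Leg 1: +153.052° → +95.496°, shortest Δλ = -57.556° (west) — does not cross 180°.
Leg 2: +95.496° → +86.341°, shortest Δλ = -9.155° (west) — does not cross 180°.
Leg 3: +86.341° → -132.751°, shortest Δλ = 140.908° (east) — crosses 180°.
Total crossings: 1.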